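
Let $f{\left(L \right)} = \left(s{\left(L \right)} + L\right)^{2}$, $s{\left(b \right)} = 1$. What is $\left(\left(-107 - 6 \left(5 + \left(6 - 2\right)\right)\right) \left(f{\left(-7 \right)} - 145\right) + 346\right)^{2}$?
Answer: $320231025$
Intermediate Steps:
$f{\left(L \right)} = \left(1 + L\right)^{2}$
$\left(\left(-107 - 6 \left(5 + \left(6 - 2\right)\right)\right) \left(f{\left(-7 \right)} - 145\right) + 346\right)^{2} = \left(\left(-107 - 6 \left(5 + \left(6 - 2\right)\right)\right) \left(\left(1 - 7\right)^{2} - 145\right) + 346\right)^{2} = \left(\left(-107 - 6 \left(5 + \left(6 - 2\right)\right)\right) \left(\left(-6\right)^{2} - 145\right) + 346\right)^{2} = \left(\left(-107 - 6 \left(5 + 4\right)\right) \left(36 - 145\right) + 346\right)^{2} = \left(\left(-107 - 54\right) \left(-109\right) + 346\right)^{2} = \left(\left(-161\right) \left(-109\right) + 346\right)^{2} = \left(17549 + 346\right)^{2} = 17895^{2} = 320231025$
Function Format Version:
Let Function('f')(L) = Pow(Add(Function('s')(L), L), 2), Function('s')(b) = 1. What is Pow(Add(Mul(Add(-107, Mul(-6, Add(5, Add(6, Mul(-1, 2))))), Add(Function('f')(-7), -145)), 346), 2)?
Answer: 320231025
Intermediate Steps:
Function('f')(L) = Pow(Add(1, L), 2)
Pow(Add(Mul(Add(-107, Mul(-6, Add(5, Add(6, Mul(-1, 2))))), Add(Function('f')(-7), -145)), 346), 2) = Pow(Add(Mul(Add(-107, Mul(-6, Add(5, Add(6, Mul(-1, 2))))), Add(Pow(Add(1, -7), 2), -145)), 346), 2) = Pow(Add(Mul(Add(-107, Mul(-6, Add(5, Add(6, -2)))), Add(Pow(-6, 2), -145)), 346), 2) = Pow(Add(Mul(Add(-107, Mul(-6, Add(5, 4))), Add(36, -145)), 346), 2) = Pow(Add(Mul(Add(-107, Mul(-6, 9)), -109), 346), 2) = Pow(Add(Mul(Add(-107, -54), -109), 346), 2) = Pow(Add(Mul(-161, -109), 346), 2) = Pow(Add(17549, 346), 2) = Pow(17895, 2) = 320231025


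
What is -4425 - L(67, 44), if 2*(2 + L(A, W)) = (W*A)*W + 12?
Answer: -69285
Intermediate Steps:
L(A, W) = 4 + A*W**2/2 (L(A, W) = -2 + ((W*A)*W + 12)/2 = -2 + ((A*W)*W + 12)/2 = -2 + (A*W**2 + 12)/2 = -2 + (12 + A*W**2)/2 = -2 + (6 + A*W**2/2) = 4 + A*W**2/2)
-4425 - L(67, 44) = -4425 - (4 + (1/2)*67*44**2) = -4425 - (4 + (1/2)*67*1936) = -4425 - (4 + 64856) = -4425 - 1*64860 = -4425 - 64860 = -69285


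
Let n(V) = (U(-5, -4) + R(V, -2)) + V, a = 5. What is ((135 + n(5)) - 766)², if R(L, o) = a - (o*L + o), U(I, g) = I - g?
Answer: 372100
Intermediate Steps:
R(L, o) = 5 - o - L*o (R(L, o) = 5 - (o*L + o) = 5 - (L*o + o) = 5 - (o + L*o) = 5 + (-o - L*o) = 5 - o - L*o)
n(V) = 6 + 3*V (n(V) = ((-5 - 1*(-4)) + (5 - 1*(-2) - 1*V*(-2))) + V = ((-5 + 4) + (5 + 2 + 2*V)) + V = (-1 + (7 + 2*V)) + V = (6 + 2*V) + V = 6 + 3*V)
((135 + n(5)) - 766)² = ((135 + (6 + 3*5)) - 766)² = ((135 + (6 + 15)) - 766)² = ((135 + 21) - 766)² = (156 - 766)² = (-610)² = 372100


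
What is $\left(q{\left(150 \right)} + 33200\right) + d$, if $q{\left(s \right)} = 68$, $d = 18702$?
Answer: $51970$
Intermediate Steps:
$\left(q{\left(150 \right)} + 33200\right) + d = \left(68 + 33200\right) + 18702 = 33268 + 18702 = 51970$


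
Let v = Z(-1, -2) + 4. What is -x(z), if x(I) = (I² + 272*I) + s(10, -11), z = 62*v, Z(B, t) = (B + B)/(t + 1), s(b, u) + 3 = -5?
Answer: -239560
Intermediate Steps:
s(b, u) = -8 (s(b, u) = -3 - 5 = -8)
Z(B, t) = 2*B/(1 + t) (Z(B, t) = (2*B)/(1 + t) = 2*B/(1 + t))
v = 6 (v = 2*(-1)/(1 - 2) + 4 = 2*(-1)/(-1) + 4 = 2*(-1)*(-1) + 4 = 2 + 4 = 6)
z = 372 (z = 62*6 = 372)
x(I) = -8 + I² + 272*I (x(I) = (I² + 272*I) - 8 = -8 + I² + 272*I)
-x(z) = -(-8 + 372² + 272*372) = -(-8 + 138384 + 101184) = -1*239560 = -239560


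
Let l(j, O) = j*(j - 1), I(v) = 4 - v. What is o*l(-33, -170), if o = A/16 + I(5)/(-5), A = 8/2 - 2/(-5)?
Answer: 10659/20 ≈ 532.95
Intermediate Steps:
A = 22/5 (A = 8*(½) - 2*(-⅕) = 4 + ⅖ = 22/5 ≈ 4.4000)
l(j, O) = j*(-1 + j)
o = 19/40 (o = (22/5)/16 + (4 - 1*5)/(-5) = (22/5)*(1/16) + (4 - 5)*(-⅕) = 11/40 - 1*(-⅕) = 11/40 + ⅕ = 19/40 ≈ 0.47500)
o*l(-33, -170) = 19*(-33*(-1 - 33))/40 = 19*(-33*(-34))/40 = (19/40)*1122 = 10659/20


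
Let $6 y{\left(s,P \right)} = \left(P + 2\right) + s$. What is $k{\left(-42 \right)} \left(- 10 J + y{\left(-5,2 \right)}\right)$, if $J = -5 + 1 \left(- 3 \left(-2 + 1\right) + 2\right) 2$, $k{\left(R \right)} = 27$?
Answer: $- \frac{2709}{2} \approx -1354.5$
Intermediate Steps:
$y{\left(s,P \right)} = \frac{1}{3} + \frac{P}{6} + \frac{s}{6}$ ($y{\left(s,P \right)} = \frac{\left(P + 2\right) + s}{6} = \frac{\left(2 + P\right) + s}{6} = \frac{2 + P + s}{6} = \frac{1}{3} + \frac{P}{6} + \frac{s}{6}$)
$J = 5$ ($J = -5 + 1 \left(\left(-3\right) \left(-1\right) + 2\right) 2 = -5 + 1 \left(3 + 2\right) 2 = -5 + 1 \cdot 5 \cdot 2 = -5 + 1 \cdot 10 = -5 + 10 = 5$)
$k{\left(-42 \right)} \left(- 10 J + y{\left(-5,2 \right)}\right) = 27 \left(\left(-10\right) 5 + \left(\frac{1}{3} + \frac{1}{6} \cdot 2 + \frac{1}{6} \left(-5\right)\right)\right) = 27 \left(-50 + \left(\frac{1}{3} + \frac{1}{3} - \frac{5}{6}\right)\right) = 27 \left(-50 - \frac{1}{6}\right) = 27 \left(- \frac{301}{6}\right) = - \frac{2709}{2}$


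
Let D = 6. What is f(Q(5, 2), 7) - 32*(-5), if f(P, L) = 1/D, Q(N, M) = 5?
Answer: 961/6 ≈ 160.17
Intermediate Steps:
f(P, L) = 1/6
f(Q(5, 2), 7) - 32*(-5) = 1/6 - 32*(-5) = 1/6 + 160 = 961/6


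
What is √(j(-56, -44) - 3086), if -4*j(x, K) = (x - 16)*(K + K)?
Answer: I*√4670 ≈ 68.337*I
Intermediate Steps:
j(x, K) = -K*(-16 + x)/2 (j(x, K) = -(x - 16)*(K + K)/4 = -(-16 + x)*2*K/4 = -K*(-16 + x)/2)
√(j(-56, -44) - 3086) = √((½)*(-44)*(16 - 1*(-56)) - 3086) = √((½)*(-44)*(16 + 56) - 3086) = √((½)*(-44)*72 - 3086) = √(-1584 - 3086) = √(-4670) = I*√4670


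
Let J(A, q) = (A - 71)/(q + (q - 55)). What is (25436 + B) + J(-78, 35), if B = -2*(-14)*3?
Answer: 382651/15 ≈ 25510.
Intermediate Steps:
J(A, q) = (-71 + A)/(-55 + 2*q) (J(A, q) = (-71 + A)/(q + (-55 + q)) = (-71 + A)/(-55 + 2*q))
B = 84 (B = 28*3 = 84)
(25436 + B) + J(-78, 35) = (25436 + 84) + (-71 - 78)/(-55 + 2*35) = 25520 - 149/(-55 + 70) = 25520 - 149/15 = 382651/15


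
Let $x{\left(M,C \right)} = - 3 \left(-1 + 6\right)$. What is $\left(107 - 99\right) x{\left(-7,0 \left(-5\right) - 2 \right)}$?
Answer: $-120$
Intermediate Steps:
$x{\left(M,C \right)} = -15$ ($x{\left(M,C \right)} = \left(-3\right) 5 = -15$)
$\left(107 - 99\right) x{\left(-7,0 \left(-5\right) - 2 \right)} = \left(107 - 99\right) \left(-15\right) = 8 \left(-15\right) = -120$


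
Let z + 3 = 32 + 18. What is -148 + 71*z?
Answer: 3189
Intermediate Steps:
z = 47 (z = -3 + (32 + 18) = -3 + 50 = 47)
-148 + 71*z = -148 + 71*47 = -148 + 3337 = 3189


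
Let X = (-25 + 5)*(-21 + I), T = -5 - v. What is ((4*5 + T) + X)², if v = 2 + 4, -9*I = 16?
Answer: 17480761/81 ≈ 2.1581e+5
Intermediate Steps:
I = -16/9 (I = -⅑*16 = -16/9 ≈ -1.7778)
v = 6
T = -11 (T = -5 - 1*6 = -5 - 6 = -11)
X = 4100/9 (X = (-25 + 5)*(-21 - 16/9) = -20*(-205/9) = 4100/9 ≈ 455.56)
((4*5 + T) + X)² = ((4*5 - 11) + 4100/9)² = ((20 - 11) + 4100/9)² = (9 + 4100/9)² = (4181/9)² = 17480761/81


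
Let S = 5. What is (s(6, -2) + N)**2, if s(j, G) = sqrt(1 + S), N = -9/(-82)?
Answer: 40425/6724 + 9*sqrt(6)/41 ≈ 6.5497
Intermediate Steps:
N = 9/82 (N = -9*(-1/82) = 9/82 ≈ 0.10976)
s(j, G) = sqrt(6) (s(j, G) = sqrt(1 + 5) = sqrt(6))
(s(6, -2) + N)**2 = (sqrt(6) + 9/82)**2 = (9/82 + sqrt(6))**2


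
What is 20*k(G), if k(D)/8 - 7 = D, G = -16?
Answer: -1440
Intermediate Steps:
k(D) = 56 + 8*D
20*k(G) = 20*(56 + 8*(-16)) = 20*(56 - 128) = 20*(-72) = -1440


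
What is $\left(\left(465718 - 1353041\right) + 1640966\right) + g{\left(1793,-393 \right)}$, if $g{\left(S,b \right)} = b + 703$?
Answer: $753953$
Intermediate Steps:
$g{\left(S,b \right)} = 703 + b$
$\left(\left(465718 - 1353041\right) + 1640966\right) + g{\left(1793,-393 \right)} = \left(\left(465718 - 1353041\right) + 1640966\right) + \left(703 - 393\right) = \left(\left(465718 - 1353041\right) + 1640966\right) + 310 = \left(-887323 + 1640966\right) + 310 = 753643 + 310 = 753953$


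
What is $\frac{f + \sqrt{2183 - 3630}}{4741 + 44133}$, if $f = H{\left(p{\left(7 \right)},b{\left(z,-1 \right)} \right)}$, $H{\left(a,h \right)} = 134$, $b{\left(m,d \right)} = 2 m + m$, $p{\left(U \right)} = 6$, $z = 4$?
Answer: $\frac{67}{24437} + \frac{i \sqrt{1447}}{48874} \approx 0.0027417 + 0.00077832 i$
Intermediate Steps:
$b{\left(m,d \right)} = 3 m$
$f = 134$
$\frac{f + \sqrt{2183 - 3630}}{4741 + 44133} = \frac{134 + \sqrt{2183 - 3630}}{4741 + 44133} = \frac{134 + \sqrt{-1447}}{48874} = \left(134 + i \sqrt{1447}\right) \frac{1}{48874} = \frac{67}{24437} + \frac{i \sqrt{1447}}{48874}$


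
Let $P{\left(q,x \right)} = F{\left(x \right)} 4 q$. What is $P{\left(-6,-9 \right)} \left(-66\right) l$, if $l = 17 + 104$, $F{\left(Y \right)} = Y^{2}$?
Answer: $15524784$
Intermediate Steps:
$P{\left(q,x \right)} = 4 q x^{2}$ ($P{\left(q,x \right)} = x^{2} \cdot 4 q = 4 x^{2} q = 4 q x^{2}$)
$l = 121$
$P{\left(-6,-9 \right)} \left(-66\right) l = 4 \left(-6\right) \left(-9\right)^{2} \left(-66\right) 121 = 4 \left(-6\right) 81 \left(-66\right) 121 = \left(-1944\right) \left(-66\right) 121 = 128304 \cdot 121 = 15524784$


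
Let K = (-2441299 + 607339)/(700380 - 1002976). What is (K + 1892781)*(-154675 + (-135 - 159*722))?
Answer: -38604481577173272/75649 ≈ -5.1031e+11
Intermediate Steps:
K = 458490/75649 (K = -1833960/(-302596) = -1833960*(-1/302596) = 458490/75649 ≈ 6.0608)
(K + 1892781)*(-154675 + (-135 - 159*722)) = (458490/75649 + 1892781)*(-154675 + (-135 - 159*722)) = 143187448359*(-154675 + (-135 - 114798))/75649 = 143187448359*(-154675 - 114933)/75649 = (143187448359/75649)*(-269608) = -38604481577173272/75649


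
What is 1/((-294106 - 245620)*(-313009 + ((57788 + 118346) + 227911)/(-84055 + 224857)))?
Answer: 70401/11893372227893299 ≈ 5.9193e-12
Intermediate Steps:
1/((-294106 - 245620)*(-313009 + ((57788 + 118346) + 227911)/(-84055 + 224857))) = 1/(-539726*(-313009 + (176134 + 227911)/140802)) = 1/(-539726*(-313009 + 404045*(1/140802))) = 1/(-539726*(-313009 + 404045/140802)) = 1/(-539726*(-44071889173/140802)) = 1/(11893372227893299/70401) = 70401/11893372227893299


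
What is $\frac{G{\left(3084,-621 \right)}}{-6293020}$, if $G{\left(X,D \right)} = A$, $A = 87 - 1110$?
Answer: $\frac{1023}{6293020} \approx 0.00016256$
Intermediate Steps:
$A = -1023$
$G{\left(X,D \right)} = -1023$
$\frac{G{\left(3084,-621 \right)}}{-6293020} = - \frac{1023}{-6293020} = \left(-1023\right) \left(- \frac{1}{6293020}\right) = \frac{1023}{6293020}$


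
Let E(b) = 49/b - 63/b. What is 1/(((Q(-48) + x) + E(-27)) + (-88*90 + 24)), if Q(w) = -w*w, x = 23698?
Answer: 27/364460 ≈ 7.4082e-5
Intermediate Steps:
Q(w) = -w²
E(b) = -14/b
1/(((Q(-48) + x) + E(-27)) + (-88*90 + 24)) = 1/(((-1*(-48)² + 23698) - 14/(-27)) + (-88*90 + 24)) = 1/(((-1*2304 + 23698) - 14*(-1/27)) + (-7920 + 24)) = 1/(((-2304 + 23698) + 14/27) - 7896) = 1/((21394 + 14/27) - 7896) = 1/(577652/27 - 7896) = 1/(364460/27) = 27/364460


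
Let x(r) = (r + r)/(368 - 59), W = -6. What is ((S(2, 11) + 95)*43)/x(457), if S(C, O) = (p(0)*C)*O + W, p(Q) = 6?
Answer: 2936427/914 ≈ 3212.7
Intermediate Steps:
S(C, O) = -6 + 6*C*O (S(C, O) = (6*C)*O - 6 = 6*C*O - 6 = -6 + 6*C*O)
x(r) = 2*r/309 (x(r) = (2*r)/309 = (2*r)*(1/309) = 2*r/309)
((S(2, 11) + 95)*43)/x(457) = (((-6 + 6*2*11) + 95)*43)/(((2/309)*457)) = (((-6 + 132) + 95)*43)/(914/309) = ((126 + 95)*43)*(309/914) = (221*43)*(309/914) = 9503*(309/914) = 2936427/914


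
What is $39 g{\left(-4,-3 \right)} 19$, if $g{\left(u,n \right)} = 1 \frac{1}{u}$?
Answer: $- \frac{741}{4} \approx -185.25$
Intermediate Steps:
$g{\left(u,n \right)} = \frac{1}{u}$
$39 g{\left(-4,-3 \right)} 19 = \frac{39}{-4} \cdot 19 = 39 \left(- \frac{1}{4}\right) 19 = \left(- \frac{39}{4}\right) 19 = - \frac{741}{4}$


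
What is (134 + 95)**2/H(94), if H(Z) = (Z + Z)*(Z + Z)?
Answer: 52441/35344 ≈ 1.4837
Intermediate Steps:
H(Z) = 4*Z**2 (H(Z) = (2*Z)*(2*Z) = 4*Z**2)
(134 + 95)**2/H(94) = (134 + 95)**2/((4*94**2)) = 229**2/((4*8836)) = 52441/35344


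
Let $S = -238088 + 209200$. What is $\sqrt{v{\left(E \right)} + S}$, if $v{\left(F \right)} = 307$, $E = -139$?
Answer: $i \sqrt{28581} \approx 169.06 i$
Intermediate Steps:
$S = -28888$
$\sqrt{v{\left(E \right)} + S} = \sqrt{307 - 28888} = \sqrt{-28581} = i \sqrt{28581}$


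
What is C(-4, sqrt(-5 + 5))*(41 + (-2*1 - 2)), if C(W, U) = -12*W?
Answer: 1776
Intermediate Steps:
C(-4, sqrt(-5 + 5))*(41 + (-2*1 - 2)) = (-12*(-4))*(41 + (-2*1 - 2)) = 48*(41 + (-2 - 2)) = 48*(41 - 4) = 48*37 = 1776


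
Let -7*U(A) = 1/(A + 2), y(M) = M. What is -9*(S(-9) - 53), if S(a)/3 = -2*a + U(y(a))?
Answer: -468/49 ≈ -9.5510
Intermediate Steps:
U(A) = -1/(7*(2 + A)) (U(A) = -1/(7*(A + 2)) = -1/(7*(2 + A)))
S(a) = -6*a - 3/(14 + 7*a) (S(a) = 3*(-2*a - 1/(14 + 7*a)) = 3*(-1/(14 + 7*a) - 2*a) = -6*a - 3/(14 + 7*a))
-9*(S(-9) - 53) = -9*(3*(-1 - 14*(-9)*(2 - 9))/(7*(2 - 9)) - 53) = -9*((3/7)*(-1 - 14*(-9)*(-7))/(-7) - 53) = -9*((3/7)*(-⅐)*(-1 - 882) - 53) = -9*((3/7)*(-⅐)*(-883) - 53) = -9*(2649/49 - 53) = -9*52/49 = -468/49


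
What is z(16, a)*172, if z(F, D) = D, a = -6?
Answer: -1032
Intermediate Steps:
z(16, a)*172 = -6*172 = -1032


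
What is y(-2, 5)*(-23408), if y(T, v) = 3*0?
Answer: 0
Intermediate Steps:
y(T, v) = 0
y(-2, 5)*(-23408) = 0*(-23408) = 0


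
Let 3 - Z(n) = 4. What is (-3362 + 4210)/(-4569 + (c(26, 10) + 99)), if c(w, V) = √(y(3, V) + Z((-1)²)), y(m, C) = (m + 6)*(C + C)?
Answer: -3790560/19980721 - 848*√179/19980721 ≈ -0.19028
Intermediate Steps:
Z(n) = -1 (Z(n) = 3 - 1*4 = 3 - 4 = -1)
y(m, C) = 2*C*(6 + m) (y(m, C) = (6 + m)*(2*C) = 2*C*(6 + m))
c(w, V) = √(-1 + 18*V) (c(w, V) = √(2*V*(6 + 3) - 1) = √(2*V*9 - 1) = √(18*V - 1) = √(-1 + 18*V))
(-3362 + 4210)/(-4569 + (c(26, 10) + 99)) = (-3362 + 4210)/(-4569 + (√(-1 + 18*10) + 99)) = 848/(-4569 + (√(-1 + 180) + 99)) = 848/(-4569 + (√179 + 99)) = 848/(-4569 + (99 + √179)) = 848/(-4470 + √179)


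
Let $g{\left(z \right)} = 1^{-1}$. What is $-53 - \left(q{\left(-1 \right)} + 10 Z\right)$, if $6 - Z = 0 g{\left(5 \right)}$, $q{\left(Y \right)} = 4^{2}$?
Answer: $-129$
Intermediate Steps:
$q{\left(Y \right)} = 16$
$g{\left(z \right)} = 1$
$Z = 6$ ($Z = 6 - 0 \cdot 1 = 6 - 0 = 6 + 0 = 6$)
$-53 - \left(q{\left(-1 \right)} + 10 Z\right) = -53 - \left(16 + 10 \cdot 6\right) = -53 - \left(16 + 60\right) = -53 - 76 = -129$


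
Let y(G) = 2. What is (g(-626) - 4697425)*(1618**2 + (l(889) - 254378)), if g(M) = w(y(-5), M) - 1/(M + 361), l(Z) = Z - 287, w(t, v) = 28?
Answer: -2942915554166192/265 ≈ -1.1105e+13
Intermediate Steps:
l(Z) = -287 + Z
g(M) = 28 - 1/(361 + M) (g(M) = 28 - 1/(M + 361) = 28 - 1/(361 + M))
(g(-626) - 4697425)*(1618**2 + (l(889) - 254378)) = ((10107 + 28*(-626))/(361 - 626) - 4697425)*(1618**2 + ((-287 + 889) - 254378)) = ((10107 - 17528)/(-265) - 4697425)*(2617924 + (602 - 254378)) = (-1/265*(-7421) - 4697425)*(2617924 - 253776) = (7421/265 - 4697425)*2364148 = -1244810204/265*2364148 = -2942915554166192/265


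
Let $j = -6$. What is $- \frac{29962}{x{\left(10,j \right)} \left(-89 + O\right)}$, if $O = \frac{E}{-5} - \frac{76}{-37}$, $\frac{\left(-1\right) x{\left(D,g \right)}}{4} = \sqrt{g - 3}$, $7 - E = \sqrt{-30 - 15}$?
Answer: $- \frac{102544945 \sqrt{5}}{534375882} + \frac{2516508380 i}{89062647} \approx -0.42909 + 28.255 i$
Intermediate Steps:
$E = 7 - 3 i \sqrt{5}$ ($E = 7 - \sqrt{-30 - 15} = 7 - \sqrt{-45} = 7 - 3 i \sqrt{5} \approx 7.0 - 6.7082 i$)
$x{\left(D,g \right)} = - 4 \sqrt{-3 + g}$ ($x{\left(D,g \right)} = - 4 \sqrt{g - 3} = - 4 \sqrt{-3 + g}$)
$O = \frac{121}{185} + \frac{3 i \sqrt{5}}{5}$ ($O = \frac{7 - 3 i \sqrt{5}}{-5} - \frac{76}{-37} = \left(7 - 3 i \sqrt{5}\right) \left(- \frac{1}{5}\right) - - \frac{76}{37} = \left(- \frac{7}{5} + \frac{3 i \sqrt{5}}{5}\right) + \frac{76}{37} = \frac{121}{185} + \frac{3 i \sqrt{5}}{5} \approx 0.65405 + 1.3416 i$)
$- \frac{29962}{x{\left(10,j \right)} \left(-89 + O\right)} = - \frac{29962}{- 4 \sqrt{-3 - 6} \left(-89 + \left(\frac{121}{185} + \frac{3 i \sqrt{5}}{5}\right)\right)} = - \frac{29962}{- 4 \sqrt{-9} \left(- \frac{16344}{185} + \frac{3 i \sqrt{5}}{5}\right)} = - \frac{29962}{- 4 \cdot 3 i \left(- \frac{16344}{185} + \frac{3 i \sqrt{5}}{5}\right)} = - \frac{29962}{- 12 i \left(- \frac{16344}{185} + \frac{3 i \sqrt{5}}{5}\right)} = - \frac{29962}{\left(-12\right) i \left(- \frac{16344}{185} + \frac{3 i \sqrt{5}}{5}\right)} = - 29962 \frac{i}{12 \left(- \frac{16344}{185} + \frac{3 i \sqrt{5}}{5}\right)} = - \frac{14981 i}{6 \left(- \frac{16344}{185} + \frac{3 i \sqrt{5}}{5}\right)}$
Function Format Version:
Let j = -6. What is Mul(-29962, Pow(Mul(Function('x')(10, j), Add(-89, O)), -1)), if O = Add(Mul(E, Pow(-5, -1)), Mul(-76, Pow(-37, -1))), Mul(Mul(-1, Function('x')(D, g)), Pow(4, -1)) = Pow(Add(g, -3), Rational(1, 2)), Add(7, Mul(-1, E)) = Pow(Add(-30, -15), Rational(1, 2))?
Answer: Add(Mul(Rational(-102544945, 534375882), Pow(5, Rational(1, 2))), Mul(Rational(2516508380, 89062647), I)) ≈ Add(-0.42909, Mul(28.255, I))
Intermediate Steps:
E = Add(7, Mul(-3, I, Pow(5, Rational(1, 2)))) (E = Add(7, Mul(-1, Pow(Add(-30, -15), Rational(1, 2)))) = Add(7, Mul(-1, Pow(-45, Rational(1, 2)))) = Add(7, Mul(-1, Mul(3, I, Pow(5, Rational(1, 2))))) = Add(7, Mul(-3, I, Pow(5, Rational(1, 2)))) ≈ Add(7.0000, Mul(-6.7082, I)))
Function('x')(D, g) = Mul(-4, Pow(Add(-3, g), Rational(1, 2))) (Function('x')(D, g) = Mul(-4, Pow(Add(g, -3), Rational(1, 2))) = Mul(-4, Pow(Add(-3, g), Rational(1, 2))))
O = Add(Rational(121, 185), Mul(Rational(3, 5), I, Pow(5, Rational(1, 2)))) (O = Add(Mul(Add(7, Mul(-3, I, Pow(5, Rational(1, 2)))), Pow(-5, -1)), Mul(-76, Pow(-37, -1))) = Add(Mul(Add(7, Mul(-3, I, Pow(5, Rational(1, 2)))), Rational(-1, 5)), Mul(-76, Rational(-1, 37))) = Add(Add(Rational(-7, 5), Mul(Rational(3, 5), I, Pow(5, Rational(1, 2)))), Rational(76, 37)) = Add(Rational(121, 185), Mul(Rational(3, 5), I, Pow(5, Rational(1, 2)))) ≈ Add(0.65405, Mul(1.3416, I)))
Mul(-29962, Pow(Mul(Function('x')(10, j), Add(-89, O)), -1)) = Mul(-29962, Pow(Mul(Mul(-4, Pow(Add(-3, -6), Rational(1, 2))), Add(-89, Add(Rational(121, 185), Mul(Rational(3, 5), I, Pow(5, Rational(1, 2)))))), -1)) = Mul(-29962, Pow(Mul(Mul(-4, Pow(-9, Rational(1, 2))), Add(Rational(-16344, 185), Mul(Rational(3, 5), I, Pow(5, Rational(1, 2))))), -1)) = Mul(-29962, Pow(Mul(Mul(-4, Mul(3, I)), Add(Rational(-16344, 185), Mul(Rational(3, 5), I, Pow(5, Rational(1, 2))))), -1)) = Mul(-29962, Pow(Mul(Mul(-12, I), Add(Rational(-16344, 185), Mul(Rational(3, 5), I, Pow(5, Rational(1, 2))))), -1)) = Mul(-29962, Pow(Mul(-12, I, Add(Rational(-16344, 185), Mul(Rational(3, 5), I, Pow(5, Rational(1, 2))))), -1)) = Mul(-29962, Mul(Rational(1, 12), I, Pow(Add(Rational(-16344, 185), Mul(Rational(3, 5), I, Pow(5, Rational(1, 2)))), -1))) = Mul(Rational(-14981, 6), I, Pow(Add(Rational(-16344, 185), Mul(Rational(3, 5), I, Pow(5, Rational(1, 2)))), -1))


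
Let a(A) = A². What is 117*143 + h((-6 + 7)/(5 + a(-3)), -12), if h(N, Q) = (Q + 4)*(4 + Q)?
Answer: 16795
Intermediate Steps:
h(N, Q) = (4 + Q)² (h(N, Q) = (4 + Q)*(4 + Q) = (4 + Q)²)
117*143 + h((-6 + 7)/(5 + a(-3)), -12) = 117*143 + (4 - 12)² = 16731 + (-8)² = 16731 + 64 = 16795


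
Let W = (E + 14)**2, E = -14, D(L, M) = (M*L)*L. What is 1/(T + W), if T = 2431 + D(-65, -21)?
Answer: -1/86294 ≈ -1.1588e-5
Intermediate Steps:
D(L, M) = M*L**2 (D(L, M) = (L*M)*L = M*L**2)
W = 0 (W = (-14 + 14)**2 = 0**2 = 0)
T = -86294 (T = 2431 - 21*(-65)**2 = 2431 - 21*4225 = 2431 - 88725 = -86294)
1/(T + W) = 1/(-86294 + 0) = 1/(-86294) = -1/86294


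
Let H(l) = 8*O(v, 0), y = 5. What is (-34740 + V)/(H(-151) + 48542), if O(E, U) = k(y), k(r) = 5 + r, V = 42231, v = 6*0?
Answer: 7491/48622 ≈ 0.15407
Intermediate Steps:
v = 0
O(E, U) = 10 (O(E, U) = 5 + 5 = 10)
H(l) = 80 (H(l) = 8*10 = 80)
(-34740 + V)/(H(-151) + 48542) = (-34740 + 42231)/(80 + 48542) = 7491/48622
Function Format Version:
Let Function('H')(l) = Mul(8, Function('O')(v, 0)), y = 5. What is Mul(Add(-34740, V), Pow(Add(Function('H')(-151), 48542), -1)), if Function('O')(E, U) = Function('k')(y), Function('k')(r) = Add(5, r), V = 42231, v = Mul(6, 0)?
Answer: Rational(7491, 48622) ≈ 0.15407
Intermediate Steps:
v = 0
Function('O')(E, U) = 10 (Function('O')(E, U) = Add(5, 5) = 10)
Function('H')(l) = 80 (Function('H')(l) = Mul(8, 10) = 80)
Mul(Add(-34740, V), Pow(Add(Function('H')(-151), 48542), -1)) = Mul(Add(-34740, 42231), Pow(Add(80, 48542), -1)) = Mul(7491, Pow(48622, -1)) = Mul(7491, Rational(1, 48622)) = Rational(7491, 48622)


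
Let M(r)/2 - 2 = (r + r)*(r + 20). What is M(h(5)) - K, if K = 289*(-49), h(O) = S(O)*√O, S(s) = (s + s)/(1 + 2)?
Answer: 129485/9 + 800*√5/3 ≈ 14984.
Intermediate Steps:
S(s) = 2*s/3 (S(s) = (2*s)/3 = (2*s)*(⅓) = 2*s/3)
h(O) = 2*O^(3/2)/3 (h(O) = (2*O/3)*√O = 2*O^(3/2)/3)
K = -14161
M(r) = 4 + 4*r*(20 + r) (M(r) = 4 + 2*((r + r)*(r + 20)) = 4 + 2*((2*r)*(20 + r)) = 4 + 2*(2*r*(20 + r)) = 4 + 4*r*(20 + r))
M(h(5)) - K = (4 + 4*(2*5^(3/2)/3)² + 80*(2*5^(3/2)/3)) - 1*(-14161) = (4 + 4*(2*(5*√5)/3)² + 80*(2*(5*√5)/3)) + 14161 = (4 + 4*(10*√5/3)² + 80*(10*√5/3)) + 14161 = (4 + 4*(500/9) + 800*√5/3) + 14161 = (4 + 2000/9 + 800*√5/3) + 14161 = (2036/9 + 800*√5/3) + 14161 = 129485/9 + 800*√5/3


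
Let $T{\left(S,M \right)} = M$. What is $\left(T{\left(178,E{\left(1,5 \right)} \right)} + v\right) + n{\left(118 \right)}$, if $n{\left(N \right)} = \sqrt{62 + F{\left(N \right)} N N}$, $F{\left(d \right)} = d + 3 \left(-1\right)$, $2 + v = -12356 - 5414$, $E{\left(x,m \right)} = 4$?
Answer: $-17768 + \sqrt{1601322} \approx -16503.0$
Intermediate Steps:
$v = -17772$ ($v = -2 - 17770 = -17772$)
$F{\left(d \right)} = -3 + d$ ($F{\left(d \right)} = d - 3 = -3 + d$)
$n{\left(N \right)} = \sqrt{62 + N^{2} \left(-3 + N\right)}$ ($n{\left(N \right)} = \sqrt{62 + \left(-3 + N\right) N N} = \sqrt{62 + N \left(-3 + N\right) N} = \sqrt{62 + N^{2} \left(-3 + N\right)}$)
$\left(T{\left(178,E{\left(1,5 \right)} \right)} + v\right) + n{\left(118 \right)} = \left(4 - 17772\right) + \sqrt{62 + 118^{2} \left(-3 + 118\right)} = -17768 + \sqrt{62 + 13924 \cdot 115} = -17768 + \sqrt{62 + 1601260} = -17768 + \sqrt{1601322}$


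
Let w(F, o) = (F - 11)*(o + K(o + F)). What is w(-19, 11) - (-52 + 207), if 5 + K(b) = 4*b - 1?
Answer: 655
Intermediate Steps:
K(b) = -6 + 4*b (K(b) = -5 + (4*b - 1) = -5 + (-1 + 4*b) = -6 + 4*b)
w(F, o) = (-11 + F)*(-6 + 4*F + 5*o) (w(F, o) = (F - 11)*(o + (-6 + 4*(o + F))) = (-11 + F)*(o + (-6 + 4*(F + o))) = (-11 + F)*(o + (-6 + (4*F + 4*o))) = (-11 + F)*(o + (-6 + 4*F + 4*o)) = (-11 + F)*(-6 + 4*F + 5*o))
w(-19, 11) - (-52 + 207) = (66 - 55*11 - 50*(-19) + 4*(-19)**2 + 5*(-19)*11) - (-52 + 207) = (66 - 605 + 950 + 4*361 - 1045) - 1*155 = (66 - 605 + 950 + 1444 - 1045) - 155 = 810 - 155 = 655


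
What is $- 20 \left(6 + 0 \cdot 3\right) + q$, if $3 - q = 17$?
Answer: $-134$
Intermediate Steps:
$q = -14$ ($q = 3 - 17 = -14$)
$- 20 \left(6 + 0 \cdot 3\right) + q = - 20 \left(6 + 0 \cdot 3\right) - 14 = - 20 \left(6 + 0\right) - 14 = \left(-20\right) 6 - 14 = -120 - 14 = -134$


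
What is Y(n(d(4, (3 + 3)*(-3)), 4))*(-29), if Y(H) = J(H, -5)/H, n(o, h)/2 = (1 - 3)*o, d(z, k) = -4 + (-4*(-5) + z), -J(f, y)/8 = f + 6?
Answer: 1073/5 ≈ 214.60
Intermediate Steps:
J(f, y) = -48 - 8*f (J(f, y) = -8*(f + 6) = -8*(6 + f) = -48 - 8*f)
d(z, k) = 16 + z (d(z, k) = -4 + (20 + z) = 16 + z)
n(o, h) = -4*o (n(o, h) = 2*((1 - 3)*o) = 2*(-2*o) = -4*o)
Y(H) = (-48 - 8*H)/H
Y(n(d(4, (3 + 3)*(-3)), 4))*(-29) = (-8 - 48*(-1/(4*(16 + 4))))*(-29) = (-8 - 48/((-4*20)))*(-29) = (-8 - 48/(-80))*(-29) = (-8 - 48*(-1/80))*(-29) = (-8 + ⅗)*(-29) = -37/5*(-29) = 1073/5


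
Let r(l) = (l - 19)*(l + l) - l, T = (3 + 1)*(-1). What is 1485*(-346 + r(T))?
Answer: -234630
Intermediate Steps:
T = -4 (T = 4*(-1) = -4)
r(l) = -l + 2*l*(-19 + l) (r(l) = (-19 + l)*(2*l) - l = 2*l*(-19 + l) - l = -l + 2*l*(-19 + l))
1485*(-346 + r(T)) = 1485*(-346 - 4*(-39 + 2*(-4))) = 1485*(-346 - 4*(-39 - 8)) = 1485*(-346 - 4*(-47)) = 1485*(-346 + 188) = 1485*(-158) = -234630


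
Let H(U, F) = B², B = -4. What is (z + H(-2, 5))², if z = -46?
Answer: 900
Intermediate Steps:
H(U, F) = 16 (H(U, F) = (-4)² = 16)
(z + H(-2, 5))² = (-46 + 16)² = (-30)² = 900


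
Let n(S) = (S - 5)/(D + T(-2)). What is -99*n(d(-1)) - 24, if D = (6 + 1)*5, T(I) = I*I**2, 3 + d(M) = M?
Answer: 9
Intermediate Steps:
d(M) = -3 + M
T(I) = I**3
D = 35 (D = 7*5 = 35)
n(S) = -5/27 + S/27 (n(S) = (S - 5)/(35 + (-2)**3) = (-5 + S)/(35 - 8) = (-5 + S)/27 = (-5 + S)*(1/27) = -5/27 + S/27)
-99*n(d(-1)) - 24 = -99*(-5/27 + (-3 - 1)/27) - 24 = -99*(-5/27 + (1/27)*(-4)) - 24 = -99*(-5/27 - 4/27) - 24 = -99*(-1/3) - 24 = 33 - 24 = 9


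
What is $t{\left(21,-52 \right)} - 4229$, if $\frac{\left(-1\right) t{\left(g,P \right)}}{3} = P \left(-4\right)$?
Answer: $-4853$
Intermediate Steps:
$t{\left(g,P \right)} = 12 P$ ($t{\left(g,P \right)} = - 3 P \left(-4\right) = - 3 \left(- 4 P\right) = 12 P$)
$t{\left(21,-52 \right)} - 4229 = 12 \left(-52\right) - 4229 = -624 - 4229 = -4853$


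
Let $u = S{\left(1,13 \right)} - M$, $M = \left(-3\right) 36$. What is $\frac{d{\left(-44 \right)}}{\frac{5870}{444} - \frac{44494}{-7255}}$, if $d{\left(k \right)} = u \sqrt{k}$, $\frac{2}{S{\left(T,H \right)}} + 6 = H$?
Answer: $\frac{2441684760 i \sqrt{11}}{218197651} \approx 37.114 i$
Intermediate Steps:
$S{\left(T,H \right)} = \frac{2}{-6 + H}$
$M = -108$
$u = \frac{758}{7}$ ($u = \frac{2}{-6 + 13} - -108 = \frac{2}{7} + 108 = \frac{758}{7} \approx 108.29$)
$d{\left(k \right)} = \frac{758 \sqrt{k}}{7}$
$\frac{d{\left(-44 \right)}}{\frac{5870}{444} - \frac{44494}{-7255}} = \frac{\frac{758}{7} \sqrt{-44}}{\frac{5870}{444} - \frac{44494}{-7255}} = \frac{\frac{758}{7} \cdot 2 i \sqrt{11}}{5870 \cdot \frac{1}{444} - - \frac{44494}{7255}} = \frac{\frac{1516}{7} i \sqrt{11}}{\frac{2935}{222} + \frac{44494}{7255}} = \frac{\frac{1516}{7} i \sqrt{11}}{\frac{31171093}{1610610}} = \frac{1516 i \sqrt{11}}{7} \cdot \frac{1610610}{31171093} = \frac{2441684760 i \sqrt{11}}{218197651}$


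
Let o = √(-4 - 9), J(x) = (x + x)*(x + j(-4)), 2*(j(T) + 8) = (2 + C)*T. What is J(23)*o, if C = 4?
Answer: 138*I*√13 ≈ 497.57*I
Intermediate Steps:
j(T) = -8 + 3*T (j(T) = -8 + ((2 + 4)*T)/2 = -8 + (6*T)/2 = -8 + 3*T)
J(x) = 2*x*(-20 + x) (J(x) = (x + x)*(x + (-8 + 3*(-4))) = (2*x)*(x + (-8 - 12)) = (2*x)*(x - 20) = (2*x)*(-20 + x) = 2*x*(-20 + x))
o = I*√13 (o = √(-13) = I*√13 ≈ 3.6056*I)
J(23)*o = (2*23*(-20 + 23))*(I*√13) = (2*23*3)*(I*√13) = 138*(I*√13) = 138*I*√13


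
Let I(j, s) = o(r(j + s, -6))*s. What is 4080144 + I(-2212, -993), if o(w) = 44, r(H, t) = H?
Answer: 4036452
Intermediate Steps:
I(j, s) = 44*s
4080144 + I(-2212, -993) = 4080144 + 44*(-993) = 4080144 - 43692 = 4036452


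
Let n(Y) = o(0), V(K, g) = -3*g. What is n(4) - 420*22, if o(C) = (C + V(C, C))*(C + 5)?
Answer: -9240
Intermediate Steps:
o(C) = -2*C*(5 + C) (o(C) = (C - 3*C)*(C + 5) = (-2*C)*(5 + C) = -2*C*(5 + C))
n(Y) = 0 (n(Y) = 2*0*(-5 - 1*0) = 2*0*(-5 + 0) = 2*0*(-5) = 0)
n(4) - 420*22 = 0 - 420*22 = 0 - 140*66 = 0 - 9240 = -9240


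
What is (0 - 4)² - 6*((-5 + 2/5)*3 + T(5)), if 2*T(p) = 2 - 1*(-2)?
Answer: 434/5 ≈ 86.800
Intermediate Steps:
T(p) = 2 (T(p) = (2 - 1*(-2))/2 = (2 + 2)/2 = (½)*4 = 2)
(0 - 4)² - 6*((-5 + 2/5)*3 + T(5)) = (0 - 4)² - 6*((-5 + 2/5)*3 + 2) = (-4)² - 6*((-5 + 2*(⅕))*3 + 2) = 16 - 6*((-5 + ⅖)*3 + 2) = 16 - 6*(-23/5*3 + 2) = 16 - 6*(-69/5 + 2) = 16 - 6*(-59/5) = 16 + 354/5 = 434/5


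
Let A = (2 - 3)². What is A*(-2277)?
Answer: -2277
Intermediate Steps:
A = 1 (A = (-1)² = 1)
A*(-2277) = 1*(-2277) = -2277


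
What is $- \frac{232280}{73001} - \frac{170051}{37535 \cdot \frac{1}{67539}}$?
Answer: $- \frac{838430641401289}{2740092535} \approx -3.0599 \cdot 10^{5}$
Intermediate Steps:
$- \frac{232280}{73001} - \frac{170051}{37535 \cdot \frac{1}{67539}} = \left(-232280\right) \frac{1}{73001} - \frac{170051}{37535 \cdot \frac{1}{67539}} = - \frac{232280}{73001} - \frac{170051}{\frac{37535}{67539}} = - \frac{232280}{73001} - \frac{11485074489}{37535} = - \frac{838430641401289}{2740092535}$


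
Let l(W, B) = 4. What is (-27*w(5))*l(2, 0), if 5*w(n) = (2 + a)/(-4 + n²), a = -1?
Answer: -36/35 ≈ -1.0286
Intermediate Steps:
w(n) = 1/(5*(-4 + n²)) (w(n) = ((2 - 1)/(-4 + n²))/5 = (1/(-4 + n²))/5 = 1/(5*(-4 + n²)))
(-27*w(5))*l(2, 0) = -27/(5*(-4 + 5²))*4 = -27/(5*(-4 + 25))*4 = -27/(5*21)*4 = -27*1/105*4 = -9/35*4 = -36/35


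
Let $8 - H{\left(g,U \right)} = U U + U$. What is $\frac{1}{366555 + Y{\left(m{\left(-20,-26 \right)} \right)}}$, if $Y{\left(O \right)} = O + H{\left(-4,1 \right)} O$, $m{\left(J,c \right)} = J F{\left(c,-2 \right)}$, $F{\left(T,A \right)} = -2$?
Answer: $\frac{1}{366835} \approx 2.726 \cdot 10^{-6}$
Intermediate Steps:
$H{\left(g,U \right)} = 8 - U - U^{2}$ ($H{\left(g,U \right)} = 8 - \left(U U + U\right) = 8 - \left(U^{2} + U\right) = 8 - \left(U + U^{2}\right) = 8 - U - U^{2}$)
$m{\left(J,c \right)} = - 2 J$ ($m{\left(J,c \right)} = J \left(-2\right) = - 2 J$)
$Y{\left(O \right)} = 7 O$ ($Y{\left(O \right)} = O + \left(8 - 1 - 1^{2}\right) O = O + \left(8 - 1 - 1\right) O = O + 6 O = 7 O$)
$\frac{1}{366555 + Y{\left(m{\left(-20,-26 \right)} \right)}} = \frac{1}{366555 + 7 \left(\left(-2\right) \left(-20\right)\right)} = \frac{1}{366555 + 7 \cdot 40} = \frac{1}{366555 + 280} = \frac{1}{366835}$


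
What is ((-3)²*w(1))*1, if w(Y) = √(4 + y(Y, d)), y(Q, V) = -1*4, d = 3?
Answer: 0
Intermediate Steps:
y(Q, V) = -4
w(Y) = 0 (w(Y) = √(4 - 4) = √0 = 0)
((-3)²*w(1))*1 = ((-3)²*0)*1 = (9*0)*1 = 0*1 = 0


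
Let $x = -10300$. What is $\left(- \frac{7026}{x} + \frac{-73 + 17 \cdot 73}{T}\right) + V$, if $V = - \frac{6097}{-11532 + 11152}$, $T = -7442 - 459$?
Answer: $\frac{25634942949}{1546225700} \approx 16.579$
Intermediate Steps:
$T = -7901$ ($T = -7442 - 459 = -7901$)
$V = \frac{6097}{380}$ ($V = - \frac{6097}{-380} = \left(-6097\right) \left(- \frac{1}{380}\right) = \frac{6097}{380} \approx 16.045$)
$\left(- \frac{7026}{x} + \frac{-73 + 17 \cdot 73}{T}\right) + V = \left(- \frac{7026}{-10300} + \frac{-73 + 17 \cdot 73}{-7901}\right) + \frac{6097}{380} = \left(\left(-7026\right) \left(- \frac{1}{10300}\right) + \left(-73 + 1241\right) \left(- \frac{1}{7901}\right)\right) + \frac{6097}{380} = \left(\frac{3513}{5150} + 1168 \left(- \frac{1}{7901}\right)\right) + \frac{6097}{380} = \left(\frac{3513}{5150} - \frac{1168}{7901}\right) + \frac{6097}{380} = \frac{21741013}{40690150} + \frac{6097}{380} = \frac{25634942949}{1546225700}$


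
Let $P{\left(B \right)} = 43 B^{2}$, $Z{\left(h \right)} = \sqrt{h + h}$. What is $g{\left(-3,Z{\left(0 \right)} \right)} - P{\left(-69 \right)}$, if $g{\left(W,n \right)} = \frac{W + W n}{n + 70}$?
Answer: $- \frac{14330613}{70} \approx -2.0472 \cdot 10^{5}$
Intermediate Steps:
$Z{\left(h \right)} = \sqrt{2} \sqrt{h}$ ($Z{\left(h \right)} = \sqrt{2 h} = \sqrt{2} \sqrt{h}$)
$g{\left(W,n \right)} = \frac{W + W n}{70 + n}$
$g{\left(-3,Z{\left(0 \right)} \right)} - P{\left(-69 \right)} = - \frac{3 \left(1 + \sqrt{2} \sqrt{0}\right)}{70 + \sqrt{2} \sqrt{0}} - 43 \left(-69\right)^{2} = - \frac{3 \left(1 + \sqrt{2} \cdot 0\right)}{70 + \sqrt{2} \cdot 0} - 43 \cdot 4761 = - \frac{3 \left(1 + 0\right)}{70 + 0} - 204723 = \left(-3\right) \frac{1}{70} \cdot 1 - 204723 = - \frac{3}{70} - 204723 = - \frac{14330613}{70}$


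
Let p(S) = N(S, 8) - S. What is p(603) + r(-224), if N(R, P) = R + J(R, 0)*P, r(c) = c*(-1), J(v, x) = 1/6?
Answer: 676/3 ≈ 225.33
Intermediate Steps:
J(v, x) = 1/6
r(c) = -c
N(R, P) = R + P/6
p(S) = 4/3 (p(S) = (S + (1/6)*8) - S = (S + 4/3) - S = (4/3 + S) - S = 4/3)
p(603) + r(-224) = 4/3 - 1*(-224) = 4/3 + 224 = 676/3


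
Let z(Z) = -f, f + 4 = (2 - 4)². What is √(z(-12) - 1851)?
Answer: I*√1851 ≈ 43.023*I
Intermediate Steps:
f = 0 (f = -4 + (2 - 4)² = -4 + (-2)² = -4 + 4 = 0)
z(Z) = 0 (z(Z) = -1*0 = 0)
√(z(-12) - 1851) = √(0 - 1851) = √(-1851) = I*√1851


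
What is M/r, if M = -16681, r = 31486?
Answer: -2383/4498 ≈ -0.52979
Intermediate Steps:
M/r = -16681/31486 = -16681*1/31486 = -2383/4498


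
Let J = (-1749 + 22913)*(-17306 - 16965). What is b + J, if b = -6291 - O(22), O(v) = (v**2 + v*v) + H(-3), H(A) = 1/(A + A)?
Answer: -4351912217/6 ≈ -7.2532e+8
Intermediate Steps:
H(A) = 1/(2*A)
J = -725311444 (J = 21164*(-34271) = -725311444)
O(v) = -1/6 + 2*v**2 (O(v) = (v**2 + v*v) + (1/2)/(-3) = (v**2 + v**2) + (1/2)*(-1/3) = 2*v**2 - 1/6 = -1/6 + 2*v**2)
b = -43553/6 (b = -6291 - (-1/6 + 2*22**2) = -6291 - (-1/6 + 2*484) = -6291 - (-1/6 + 968) = -6291 - 1*5807/6 = -6291 - 5807/6 = -43553/6 ≈ -7258.8)
b + J = -43553/6 - 725311444 = -4351912217/6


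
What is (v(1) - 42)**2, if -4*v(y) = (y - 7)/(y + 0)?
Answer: 6561/4 ≈ 1640.3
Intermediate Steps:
v(y) = -(-7 + y)/(4*y) (v(y) = -(y - 7)/(4*(y + 0)) = -(-7 + y)/(4*y))
(v(1) - 42)**2 = ((1/4)*(7 - 1*1)/1 - 42)**2 = ((1/4)*1*(7 - 1) - 42)**2 = ((1/4)*1*6 - 42)**2 = (3/2 - 42)**2 = (-81/2)**2 = 6561/4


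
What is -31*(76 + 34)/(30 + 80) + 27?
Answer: -4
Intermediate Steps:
-31*(76 + 34)/(30 + 80) + 27 = -3410/110 + 27 = -31*1 + 27 = -31 + 27 = -4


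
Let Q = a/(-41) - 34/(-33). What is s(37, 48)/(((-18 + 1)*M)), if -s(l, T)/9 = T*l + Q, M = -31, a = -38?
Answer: -7216728/237677 ≈ -30.364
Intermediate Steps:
Q = 2648/1353 (Q = -38/(-41) - 34/(-33) = -38*(-1/41) - 34*(-1/33) = 38/41 + 34/33 = 2648/1353 ≈ 1.9571)
s(l, T) = -7944/451 - 9*T*l (s(l, T) = -9*(T*l + 2648/1353) = -9*(2648/1353 + T*l) = -7944/451 - 9*T*l)
s(37, 48)/(((-18 + 1)*M)) = (-7944/451 - 9*48*37)/(((-18 + 1)*(-31))) = (-7944/451 - 15984)/((-17*(-31))) = -7216728/451/527 = -7216728/451*1/527 = -7216728/237677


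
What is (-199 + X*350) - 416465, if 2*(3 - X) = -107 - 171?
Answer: -366964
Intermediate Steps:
X = 142 (X = 3 - (-107 - 171)/2 = 3 - 1/2*(-278) = 3 + 139 = 142)
(-199 + X*350) - 416465 = (-199 + 142*350) - 416465 = (-199 + 49700) - 416465 = 49501 - 416465 = -366964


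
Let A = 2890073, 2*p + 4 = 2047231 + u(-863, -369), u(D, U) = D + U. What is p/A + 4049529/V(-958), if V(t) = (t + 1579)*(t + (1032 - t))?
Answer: 95806549453/14357882664 ≈ 6.6728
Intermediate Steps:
V(t) = 1629528 + 1032*t (V(t) = (1579 + t)*1032 = 1629528 + 1032*t)
p = 2045995/2 (p = -2 + (2047231 + (-863 - 369))/2 = -2 + (2047231 - 1232)/2 = -2 + (1/2)*2045999 = -2 + 2045999/2 = 2045995/2 ≈ 1.0230e+6)
p/A + 4049529/V(-958) = (2045995/2)/2890073 + 4049529/(1629528 + 1032*(-958)) = (2045995/2)*(1/2890073) + 4049529/(1629528 - 988656) = 2045995/5780146 + 4049529/640872 = 2045995/5780146 + 4049529*(1/640872) = 2045995/5780146 + 1349843/213624 = 95806549453/14357882664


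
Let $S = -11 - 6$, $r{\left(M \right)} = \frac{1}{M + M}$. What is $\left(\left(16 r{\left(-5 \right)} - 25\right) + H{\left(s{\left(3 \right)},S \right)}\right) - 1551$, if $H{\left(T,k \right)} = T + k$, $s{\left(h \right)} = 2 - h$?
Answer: $- \frac{7978}{5} \approx -1595.6$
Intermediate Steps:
$r{\left(M \right)} = \frac{1}{2 M}$
$S = -17$
$\left(\left(16 r{\left(-5 \right)} - 25\right) + H{\left(s{\left(3 \right)},S \right)}\right) - 1551 = \left(\left(16 \frac{1}{2 \left(-5\right)} - 25\right) + \left(\left(2 - 3\right) - 17\right)\right) - 1551 = \left(\left(16 \cdot \frac{1}{2} \left(- \frac{1}{5}\right) - 25\right) + \left(\left(2 - 3\right) - 17\right)\right) - 1551 = \left(\left(16 \left(- \frac{1}{10}\right) - 25\right) - 18\right) - 1551 = \left(\left(- \frac{8}{5} - 25\right) - 18\right) - 1551 = \left(- \frac{133}{5} - 18\right) - 1551 = - \frac{223}{5} - 1551 = - \frac{7978}{5}$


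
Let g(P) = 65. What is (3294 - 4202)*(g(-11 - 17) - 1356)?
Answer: 1172228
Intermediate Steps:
(3294 - 4202)*(g(-11 - 17) - 1356) = (3294 - 4202)*(65 - 1356) = -908*(-1291) = 1172228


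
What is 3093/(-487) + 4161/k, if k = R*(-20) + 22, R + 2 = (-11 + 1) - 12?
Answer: 473721/244474 ≈ 1.9377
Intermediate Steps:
R = -24 (R = -2 + ((-11 + 1) - 12) = -2 + (-10 - 12) = -2 - 22 = -24)
k = 502 (k = -24*(-20) + 22 = 480 + 22 = 502)
3093/(-487) + 4161/k = 3093/(-487) + 4161/502 = 3093*(-1/487) + 4161*(1/502) = -3093/487 + 4161/502 = 473721/244474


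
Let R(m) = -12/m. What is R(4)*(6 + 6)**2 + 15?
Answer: -417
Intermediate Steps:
R(4)*(6 + 6)**2 + 15 = (-12/4)*(6 + 6)**2 + 15 = -12*1/4*12**2 + 15 = -3*144 + 15 = -432 + 15 = -417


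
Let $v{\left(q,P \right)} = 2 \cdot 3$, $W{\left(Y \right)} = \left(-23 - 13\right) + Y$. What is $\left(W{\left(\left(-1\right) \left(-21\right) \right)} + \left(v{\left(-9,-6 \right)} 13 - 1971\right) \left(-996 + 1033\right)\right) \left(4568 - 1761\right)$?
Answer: $-196647192$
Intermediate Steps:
$W{\left(Y \right)} = -36 + Y$
$v{\left(q,P \right)} = 6$
$\left(W{\left(\left(-1\right) \left(-21\right) \right)} + \left(v{\left(-9,-6 \right)} 13 - 1971\right) \left(-996 + 1033\right)\right) \left(4568 - 1761\right) = \left(\left(-36 - -21\right) + \left(6 \cdot 13 - 1971\right) \left(-996 + 1033\right)\right) \left(4568 - 1761\right) = \left(\left(-36 + 21\right) + \left(78 - 1971\right) 37\right) 2807 = \left(-15 - 70041\right) 2807 = \left(-70056\right) 2807 = -196647192$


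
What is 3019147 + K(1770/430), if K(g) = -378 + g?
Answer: 129807244/43 ≈ 3.0188e+6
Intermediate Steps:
3019147 + K(1770/430) = 3019147 + (-378 + 1770/430) = 3019147 + (-378 + 1770*(1/430)) = 3019147 + (-378 + 177/43) = 3019147 - 16077/43 = 129807244/43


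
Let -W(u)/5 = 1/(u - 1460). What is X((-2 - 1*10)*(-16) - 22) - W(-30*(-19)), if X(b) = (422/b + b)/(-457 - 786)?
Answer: -2715313/18806590 ≈ -0.14438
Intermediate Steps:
W(u) = -5/(-1460 + u) (W(u) = -5/(u - 1460) = -5/(-1460 + u))
X(b) = -422/(1243*b) - b/1243 (X(b) = (b + 422/b)/(-1243) = (b + 422/b)*(-1/1243) = -422/(1243*b) - b/1243)
X((-2 - 1*10)*(-16) - 22) - W(-30*(-19)) = (-422 - ((-2 - 1*10)*(-16) - 22)**2)/(1243*((-2 - 1*10)*(-16) - 22)) - (-5)/(-1460 - 30*(-19)) = (-422 - ((-2 - 10)*(-16) - 22)**2)/(1243*((-2 - 10)*(-16) - 22)) - (-5)/(-1460 + 570) = (-422 - (-12*(-16) - 22)**2)/(1243*(-12*(-16) - 22)) - (-5)/(-890) = (-422 - (192 - 22)**2)/(1243*(192 - 22)) - (-5)*(-1)/890 = (1/1243)*(-422 - 1*170**2)/170 - 1*1/178 = (1/1243)*(1/170)*(-422 - 1*28900) - 1/178 = (1/1243)*(1/170)*(-422 - 28900) - 1/178 = (1/1243)*(1/170)*(-29322) - 1/178 = -14661/105655 - 1/178 = -2715313/18806590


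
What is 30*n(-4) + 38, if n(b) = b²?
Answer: 518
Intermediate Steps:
30*n(-4) + 38 = 30*(-4)² + 38 = 30*16 + 38 = 480 + 38 = 518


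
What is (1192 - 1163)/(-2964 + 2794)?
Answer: -29/170 ≈ -0.17059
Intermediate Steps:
(1192 - 1163)/(-2964 + 2794) = 29/(-170) = 29*(-1/170) = -29/170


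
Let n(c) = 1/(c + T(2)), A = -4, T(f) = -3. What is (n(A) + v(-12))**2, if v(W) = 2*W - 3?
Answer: 36100/49 ≈ 736.73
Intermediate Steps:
v(W) = -3 + 2*W
n(c) = 1/(-3 + c) (n(c) = 1/(c - 3) = 1/(-3 + c))
(n(A) + v(-12))**2 = (1/(-3 - 4) + (-3 + 2*(-12)))**2 = (1/(-7) + (-3 - 24))**2 = (-1/7 - 27)**2 = (-190/7)**2 = 36100/49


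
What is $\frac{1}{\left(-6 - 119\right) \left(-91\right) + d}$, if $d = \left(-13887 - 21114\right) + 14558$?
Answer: $- \frac{1}{9068} \approx -0.00011028$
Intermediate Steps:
$d = -20443$ ($d = -35001 + 14558 = -20443$)
$\frac{1}{\left(-6 - 119\right) \left(-91\right) + d} = \frac{1}{\left(-6 - 119\right) \left(-91\right) - 20443} = \frac{1}{\left(-125\right) \left(-91\right) - 20443} = \frac{1}{11375 - 20443} = \frac{1}{-9068} = - \frac{1}{9068}$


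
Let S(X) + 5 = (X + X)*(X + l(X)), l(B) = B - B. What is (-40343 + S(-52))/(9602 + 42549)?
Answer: -34940/52151 ≈ -0.66998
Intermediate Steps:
l(B) = 0
S(X) = -5 + 2*X² (S(X) = -5 + (X + X)*(X + 0) = -5 + (2*X)*X = -5 + 2*X²)
(-40343 + S(-52))/(9602 + 42549) = (-40343 + (-5 + 2*(-52)²))/(9602 + 42549) = (-40343 + (-5 + 2*2704))/52151 = (-40343 + (-5 + 5408))*(1/52151) = (-40343 + 5403)*(1/52151) = -34940*1/52151 = -34940/52151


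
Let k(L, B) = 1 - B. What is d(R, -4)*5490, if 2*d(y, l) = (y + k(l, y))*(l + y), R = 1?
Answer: -8235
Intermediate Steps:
d(y, l) = l/2 + y/2 (d(y, l) = ((y + (1 - y))*(l + y))/2 = (1*(l + y))/2 = (l + y)/2 = l/2 + y/2)
d(R, -4)*5490 = ((½)*(-4) + (½)*1)*5490 = (-2 + ½)*5490 = -3/2*5490 = -8235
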